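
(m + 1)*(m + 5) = m^2 + 6*m + 5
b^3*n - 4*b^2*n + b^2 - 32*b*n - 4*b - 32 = (b - 8)*(b + 4)*(b*n + 1)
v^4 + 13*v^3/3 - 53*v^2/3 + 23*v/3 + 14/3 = (v - 2)*(v - 1)*(v + 1/3)*(v + 7)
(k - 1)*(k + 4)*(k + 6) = k^3 + 9*k^2 + 14*k - 24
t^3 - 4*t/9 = t*(t - 2/3)*(t + 2/3)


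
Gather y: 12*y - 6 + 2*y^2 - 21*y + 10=2*y^2 - 9*y + 4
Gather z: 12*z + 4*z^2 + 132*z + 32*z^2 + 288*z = 36*z^2 + 432*z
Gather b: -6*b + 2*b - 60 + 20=-4*b - 40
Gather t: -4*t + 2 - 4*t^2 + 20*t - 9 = -4*t^2 + 16*t - 7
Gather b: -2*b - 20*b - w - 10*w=-22*b - 11*w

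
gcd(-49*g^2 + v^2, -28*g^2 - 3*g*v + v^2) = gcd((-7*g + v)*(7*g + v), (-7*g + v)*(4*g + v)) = -7*g + v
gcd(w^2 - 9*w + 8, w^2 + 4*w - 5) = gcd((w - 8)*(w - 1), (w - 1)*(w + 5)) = w - 1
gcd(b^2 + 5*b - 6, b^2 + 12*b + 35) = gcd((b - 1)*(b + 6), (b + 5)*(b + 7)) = 1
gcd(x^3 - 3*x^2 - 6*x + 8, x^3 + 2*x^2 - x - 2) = x^2 + x - 2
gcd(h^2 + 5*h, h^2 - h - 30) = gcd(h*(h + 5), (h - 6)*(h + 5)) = h + 5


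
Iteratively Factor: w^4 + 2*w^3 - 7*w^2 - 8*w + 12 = (w + 3)*(w^3 - w^2 - 4*w + 4) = (w - 2)*(w + 3)*(w^2 + w - 2) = (w - 2)*(w - 1)*(w + 3)*(w + 2)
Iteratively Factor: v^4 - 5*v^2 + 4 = (v - 2)*(v^3 + 2*v^2 - v - 2) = (v - 2)*(v + 2)*(v^2 - 1) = (v - 2)*(v + 1)*(v + 2)*(v - 1)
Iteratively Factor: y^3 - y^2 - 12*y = (y - 4)*(y^2 + 3*y) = y*(y - 4)*(y + 3)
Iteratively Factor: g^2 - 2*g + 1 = (g - 1)*(g - 1)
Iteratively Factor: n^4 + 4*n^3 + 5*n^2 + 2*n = (n)*(n^3 + 4*n^2 + 5*n + 2) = n*(n + 1)*(n^2 + 3*n + 2) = n*(n + 1)*(n + 2)*(n + 1)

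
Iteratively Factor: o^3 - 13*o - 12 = (o + 3)*(o^2 - 3*o - 4) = (o - 4)*(o + 3)*(o + 1)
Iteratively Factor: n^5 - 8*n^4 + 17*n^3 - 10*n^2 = (n - 2)*(n^4 - 6*n^3 + 5*n^2) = n*(n - 2)*(n^3 - 6*n^2 + 5*n) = n^2*(n - 2)*(n^2 - 6*n + 5) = n^2*(n - 2)*(n - 1)*(n - 5)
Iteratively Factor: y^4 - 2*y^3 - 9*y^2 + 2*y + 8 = (y + 2)*(y^3 - 4*y^2 - y + 4) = (y - 1)*(y + 2)*(y^2 - 3*y - 4) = (y - 1)*(y + 1)*(y + 2)*(y - 4)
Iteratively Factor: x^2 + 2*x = (x + 2)*(x)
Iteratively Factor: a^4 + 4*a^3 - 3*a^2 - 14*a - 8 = (a + 1)*(a^3 + 3*a^2 - 6*a - 8) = (a + 1)*(a + 4)*(a^2 - a - 2) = (a + 1)^2*(a + 4)*(a - 2)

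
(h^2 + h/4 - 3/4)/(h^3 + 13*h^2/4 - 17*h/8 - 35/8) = 2*(4*h - 3)/(8*h^2 + 18*h - 35)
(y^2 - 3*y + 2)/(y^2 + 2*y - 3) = (y - 2)/(y + 3)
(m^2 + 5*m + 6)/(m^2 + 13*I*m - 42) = (m^2 + 5*m + 6)/(m^2 + 13*I*m - 42)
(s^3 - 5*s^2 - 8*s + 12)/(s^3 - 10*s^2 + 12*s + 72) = (s - 1)/(s - 6)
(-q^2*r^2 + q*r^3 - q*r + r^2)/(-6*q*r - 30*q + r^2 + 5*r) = r*(q^2*r - q*r^2 + q - r)/(6*q*r + 30*q - r^2 - 5*r)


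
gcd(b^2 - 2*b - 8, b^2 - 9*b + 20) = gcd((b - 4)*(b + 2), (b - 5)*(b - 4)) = b - 4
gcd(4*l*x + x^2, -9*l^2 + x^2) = 1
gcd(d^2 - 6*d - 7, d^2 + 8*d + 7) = d + 1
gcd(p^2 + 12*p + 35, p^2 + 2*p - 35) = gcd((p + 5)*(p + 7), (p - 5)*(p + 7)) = p + 7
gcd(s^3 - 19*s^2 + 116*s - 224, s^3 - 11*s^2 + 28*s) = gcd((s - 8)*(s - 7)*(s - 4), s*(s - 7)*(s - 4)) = s^2 - 11*s + 28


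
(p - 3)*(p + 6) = p^2 + 3*p - 18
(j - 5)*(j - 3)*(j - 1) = j^3 - 9*j^2 + 23*j - 15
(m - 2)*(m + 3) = m^2 + m - 6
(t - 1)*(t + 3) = t^2 + 2*t - 3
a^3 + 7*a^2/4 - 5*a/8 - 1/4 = (a - 1/2)*(a + 1/4)*(a + 2)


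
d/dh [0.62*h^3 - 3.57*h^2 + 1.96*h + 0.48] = 1.86*h^2 - 7.14*h + 1.96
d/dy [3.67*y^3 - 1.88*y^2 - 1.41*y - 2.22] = 11.01*y^2 - 3.76*y - 1.41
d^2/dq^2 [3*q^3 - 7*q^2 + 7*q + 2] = 18*q - 14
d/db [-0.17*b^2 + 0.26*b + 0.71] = 0.26 - 0.34*b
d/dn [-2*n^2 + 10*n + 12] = 10 - 4*n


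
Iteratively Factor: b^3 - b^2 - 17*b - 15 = (b + 3)*(b^2 - 4*b - 5) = (b + 1)*(b + 3)*(b - 5)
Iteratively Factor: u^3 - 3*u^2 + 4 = (u + 1)*(u^2 - 4*u + 4) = (u - 2)*(u + 1)*(u - 2)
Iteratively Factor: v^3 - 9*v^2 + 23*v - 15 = (v - 1)*(v^2 - 8*v + 15) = (v - 3)*(v - 1)*(v - 5)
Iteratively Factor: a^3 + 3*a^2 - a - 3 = (a - 1)*(a^2 + 4*a + 3) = (a - 1)*(a + 3)*(a + 1)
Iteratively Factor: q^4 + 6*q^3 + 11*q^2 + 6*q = (q + 3)*(q^3 + 3*q^2 + 2*q) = (q + 1)*(q + 3)*(q^2 + 2*q) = (q + 1)*(q + 2)*(q + 3)*(q)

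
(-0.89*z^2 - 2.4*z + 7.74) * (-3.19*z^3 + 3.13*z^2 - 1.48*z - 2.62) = 2.8391*z^5 + 4.8703*z^4 - 30.8854*z^3 + 30.11*z^2 - 5.1672*z - 20.2788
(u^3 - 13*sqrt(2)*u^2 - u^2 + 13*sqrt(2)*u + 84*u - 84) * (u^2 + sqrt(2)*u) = u^5 - 12*sqrt(2)*u^4 - u^4 + 12*sqrt(2)*u^3 + 58*u^3 - 58*u^2 + 84*sqrt(2)*u^2 - 84*sqrt(2)*u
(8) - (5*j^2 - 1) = 9 - 5*j^2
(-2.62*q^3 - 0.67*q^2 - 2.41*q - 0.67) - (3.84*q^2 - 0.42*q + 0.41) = -2.62*q^3 - 4.51*q^2 - 1.99*q - 1.08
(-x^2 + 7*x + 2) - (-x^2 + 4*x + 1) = 3*x + 1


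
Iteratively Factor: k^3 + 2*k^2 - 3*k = (k + 3)*(k^2 - k) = (k - 1)*(k + 3)*(k)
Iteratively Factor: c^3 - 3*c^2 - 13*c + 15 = (c - 1)*(c^2 - 2*c - 15) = (c - 1)*(c + 3)*(c - 5)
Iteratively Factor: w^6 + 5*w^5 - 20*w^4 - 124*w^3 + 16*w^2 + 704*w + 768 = (w + 2)*(w^5 + 3*w^4 - 26*w^3 - 72*w^2 + 160*w + 384) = (w + 2)*(w + 4)*(w^4 - w^3 - 22*w^2 + 16*w + 96) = (w - 3)*(w + 2)*(w + 4)*(w^3 + 2*w^2 - 16*w - 32) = (w - 3)*(w + 2)^2*(w + 4)*(w^2 - 16) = (w - 3)*(w + 2)^2*(w + 4)^2*(w - 4)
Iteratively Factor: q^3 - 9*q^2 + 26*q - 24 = (q - 2)*(q^2 - 7*q + 12) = (q - 4)*(q - 2)*(q - 3)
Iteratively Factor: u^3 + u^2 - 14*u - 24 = (u + 3)*(u^2 - 2*u - 8) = (u - 4)*(u + 3)*(u + 2)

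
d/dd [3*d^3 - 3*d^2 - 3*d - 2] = 9*d^2 - 6*d - 3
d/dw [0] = 0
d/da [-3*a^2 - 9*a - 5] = -6*a - 9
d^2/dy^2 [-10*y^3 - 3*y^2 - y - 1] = -60*y - 6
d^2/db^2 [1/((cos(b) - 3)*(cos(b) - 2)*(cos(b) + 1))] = (-90*(1 - cos(b)^2)^2 + 12*sin(b)^6 + 3*cos(b)^6 + 44*cos(b)^5 + 2*cos(b)^3 - 139*cos(b)^2 - 54*cos(b) + 128)/((cos(b) - 3)^3*(cos(b) - 2)^3*(cos(b) + 1)^3)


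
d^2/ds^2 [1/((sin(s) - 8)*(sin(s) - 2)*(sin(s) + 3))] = (-9*sin(s)^6 + 77*sin(s)^5 - 156*sin(s)^4 + 26*sin(s)^3 - 1330*sin(s)^2 - 372*sin(s) + 1064)/((sin(s) - 8)^3*(sin(s) - 2)^3*(sin(s) + 3)^3)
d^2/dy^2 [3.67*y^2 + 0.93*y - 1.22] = 7.34000000000000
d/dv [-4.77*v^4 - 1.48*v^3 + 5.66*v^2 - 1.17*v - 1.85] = -19.08*v^3 - 4.44*v^2 + 11.32*v - 1.17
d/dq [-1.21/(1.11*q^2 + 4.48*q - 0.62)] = (2.6862*q + 5.4208)/(1.11*q^2 + 4.48*q - 0.62)^2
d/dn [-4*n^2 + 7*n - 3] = 7 - 8*n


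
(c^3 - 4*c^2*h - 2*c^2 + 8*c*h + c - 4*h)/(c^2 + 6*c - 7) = (c^2 - 4*c*h - c + 4*h)/(c + 7)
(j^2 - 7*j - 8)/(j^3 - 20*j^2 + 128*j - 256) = (j + 1)/(j^2 - 12*j + 32)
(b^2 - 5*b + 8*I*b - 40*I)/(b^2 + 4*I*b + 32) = (b - 5)/(b - 4*I)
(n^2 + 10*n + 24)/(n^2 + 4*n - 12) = (n + 4)/(n - 2)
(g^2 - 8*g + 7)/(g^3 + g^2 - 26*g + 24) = (g - 7)/(g^2 + 2*g - 24)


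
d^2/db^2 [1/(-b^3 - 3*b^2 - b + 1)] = 2*(3*(b + 1)*(b^3 + 3*b^2 + b - 1) - (3*b^2 + 6*b + 1)^2)/(b^3 + 3*b^2 + b - 1)^3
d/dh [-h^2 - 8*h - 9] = -2*h - 8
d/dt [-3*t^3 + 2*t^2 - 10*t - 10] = -9*t^2 + 4*t - 10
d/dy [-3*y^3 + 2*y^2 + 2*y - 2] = -9*y^2 + 4*y + 2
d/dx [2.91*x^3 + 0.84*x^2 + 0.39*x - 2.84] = 8.73*x^2 + 1.68*x + 0.39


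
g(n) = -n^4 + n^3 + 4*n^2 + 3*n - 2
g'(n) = -4*n^3 + 3*n^2 + 8*n + 3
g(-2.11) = -19.74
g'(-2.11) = 37.05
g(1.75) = 11.48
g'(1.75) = 4.75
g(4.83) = -325.75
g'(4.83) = -339.09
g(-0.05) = -2.14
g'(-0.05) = 2.61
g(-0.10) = -2.26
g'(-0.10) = 2.23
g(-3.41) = -140.58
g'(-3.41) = 169.21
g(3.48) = -47.64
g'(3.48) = -101.41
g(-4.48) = -427.89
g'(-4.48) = 387.03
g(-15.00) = -53147.00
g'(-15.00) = 14058.00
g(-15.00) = -53147.00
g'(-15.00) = 14058.00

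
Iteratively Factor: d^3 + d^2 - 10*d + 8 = (d - 1)*(d^2 + 2*d - 8) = (d - 1)*(d + 4)*(d - 2)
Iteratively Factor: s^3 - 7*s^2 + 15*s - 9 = (s - 3)*(s^2 - 4*s + 3) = (s - 3)*(s - 1)*(s - 3)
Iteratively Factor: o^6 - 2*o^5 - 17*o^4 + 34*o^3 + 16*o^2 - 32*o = (o)*(o^5 - 2*o^4 - 17*o^3 + 34*o^2 + 16*o - 32) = o*(o + 4)*(o^4 - 6*o^3 + 7*o^2 + 6*o - 8) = o*(o - 1)*(o + 4)*(o^3 - 5*o^2 + 2*o + 8) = o*(o - 4)*(o - 1)*(o + 4)*(o^2 - o - 2) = o*(o - 4)*(o - 1)*(o + 1)*(o + 4)*(o - 2)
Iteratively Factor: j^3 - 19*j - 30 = (j + 3)*(j^2 - 3*j - 10) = (j + 2)*(j + 3)*(j - 5)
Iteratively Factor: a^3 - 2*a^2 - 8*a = (a + 2)*(a^2 - 4*a) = (a - 4)*(a + 2)*(a)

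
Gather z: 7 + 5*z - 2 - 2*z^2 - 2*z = -2*z^2 + 3*z + 5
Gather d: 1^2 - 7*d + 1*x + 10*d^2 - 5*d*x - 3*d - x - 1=10*d^2 + d*(-5*x - 10)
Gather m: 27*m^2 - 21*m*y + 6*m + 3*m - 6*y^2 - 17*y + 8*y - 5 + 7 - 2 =27*m^2 + m*(9 - 21*y) - 6*y^2 - 9*y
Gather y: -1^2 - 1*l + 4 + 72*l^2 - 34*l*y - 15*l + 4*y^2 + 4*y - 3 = 72*l^2 - 16*l + 4*y^2 + y*(4 - 34*l)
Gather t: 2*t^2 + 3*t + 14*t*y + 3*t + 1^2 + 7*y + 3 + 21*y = 2*t^2 + t*(14*y + 6) + 28*y + 4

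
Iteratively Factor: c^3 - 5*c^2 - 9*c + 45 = (c - 3)*(c^2 - 2*c - 15) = (c - 5)*(c - 3)*(c + 3)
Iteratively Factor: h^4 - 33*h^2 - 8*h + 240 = (h - 5)*(h^3 + 5*h^2 - 8*h - 48) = (h - 5)*(h + 4)*(h^2 + h - 12) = (h - 5)*(h + 4)^2*(h - 3)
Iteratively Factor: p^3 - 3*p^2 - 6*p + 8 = (p - 4)*(p^2 + p - 2) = (p - 4)*(p + 2)*(p - 1)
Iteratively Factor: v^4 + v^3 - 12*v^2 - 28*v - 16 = (v - 4)*(v^3 + 5*v^2 + 8*v + 4) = (v - 4)*(v + 2)*(v^2 + 3*v + 2) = (v - 4)*(v + 2)^2*(v + 1)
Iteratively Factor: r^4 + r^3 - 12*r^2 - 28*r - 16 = (r + 1)*(r^3 - 12*r - 16) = (r + 1)*(r + 2)*(r^2 - 2*r - 8) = (r - 4)*(r + 1)*(r + 2)*(r + 2)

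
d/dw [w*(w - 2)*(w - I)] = w*(w - 2) + w*(w - I) + (w - 2)*(w - I)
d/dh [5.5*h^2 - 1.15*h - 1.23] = 11.0*h - 1.15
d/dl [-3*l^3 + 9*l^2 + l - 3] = -9*l^2 + 18*l + 1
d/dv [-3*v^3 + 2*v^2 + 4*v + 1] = -9*v^2 + 4*v + 4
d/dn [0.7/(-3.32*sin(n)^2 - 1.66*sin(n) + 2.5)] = (4.648*sin(n) + 1.162)*cos(n)/(3.32*sin(n)^2 + 1.66*sin(n) - 2.5)^2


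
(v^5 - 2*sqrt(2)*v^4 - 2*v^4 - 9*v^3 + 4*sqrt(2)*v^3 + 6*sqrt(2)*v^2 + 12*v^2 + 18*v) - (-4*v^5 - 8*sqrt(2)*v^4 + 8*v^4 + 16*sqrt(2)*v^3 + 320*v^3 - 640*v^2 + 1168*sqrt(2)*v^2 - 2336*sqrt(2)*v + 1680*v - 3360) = 5*v^5 - 10*v^4 + 6*sqrt(2)*v^4 - 329*v^3 - 12*sqrt(2)*v^3 - 1162*sqrt(2)*v^2 + 652*v^2 - 1662*v + 2336*sqrt(2)*v + 3360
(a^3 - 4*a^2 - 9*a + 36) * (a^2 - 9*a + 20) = a^5 - 13*a^4 + 47*a^3 + 37*a^2 - 504*a + 720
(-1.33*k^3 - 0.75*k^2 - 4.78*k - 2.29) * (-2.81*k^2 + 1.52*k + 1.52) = 3.7373*k^5 + 0.0858999999999996*k^4 + 10.2702*k^3 - 1.9707*k^2 - 10.7464*k - 3.4808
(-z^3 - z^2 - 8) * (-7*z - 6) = 7*z^4 + 13*z^3 + 6*z^2 + 56*z + 48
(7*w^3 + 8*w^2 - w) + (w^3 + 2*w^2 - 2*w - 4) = 8*w^3 + 10*w^2 - 3*w - 4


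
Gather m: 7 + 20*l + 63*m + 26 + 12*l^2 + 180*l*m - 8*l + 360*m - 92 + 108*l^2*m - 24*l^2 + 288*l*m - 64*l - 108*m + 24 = -12*l^2 - 52*l + m*(108*l^2 + 468*l + 315) - 35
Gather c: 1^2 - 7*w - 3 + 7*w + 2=0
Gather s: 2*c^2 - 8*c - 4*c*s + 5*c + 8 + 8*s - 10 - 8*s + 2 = 2*c^2 - 4*c*s - 3*c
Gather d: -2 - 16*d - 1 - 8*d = -24*d - 3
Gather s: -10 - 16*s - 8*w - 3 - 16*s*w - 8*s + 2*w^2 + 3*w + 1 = s*(-16*w - 24) + 2*w^2 - 5*w - 12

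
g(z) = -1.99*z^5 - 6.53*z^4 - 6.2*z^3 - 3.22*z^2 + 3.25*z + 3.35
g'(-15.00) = -419648.90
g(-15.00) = 1200730.10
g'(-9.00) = -47685.86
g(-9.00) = 78897.26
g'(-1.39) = 9.27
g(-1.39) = -4.79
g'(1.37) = -142.70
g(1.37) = -46.79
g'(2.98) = -1657.02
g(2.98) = -1162.26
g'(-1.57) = 8.14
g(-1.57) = -6.39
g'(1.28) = -116.95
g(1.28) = -35.13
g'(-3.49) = -566.63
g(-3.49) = 277.92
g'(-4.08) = -1263.27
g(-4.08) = 797.95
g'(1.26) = -111.72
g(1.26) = -32.85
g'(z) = -9.95*z^4 - 26.12*z^3 - 18.6*z^2 - 6.44*z + 3.25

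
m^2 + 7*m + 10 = (m + 2)*(m + 5)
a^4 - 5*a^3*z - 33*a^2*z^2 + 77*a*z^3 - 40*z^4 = (a - 8*z)*(a - z)^2*(a + 5*z)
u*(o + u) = o*u + u^2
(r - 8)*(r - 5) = r^2 - 13*r + 40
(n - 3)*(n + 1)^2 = n^3 - n^2 - 5*n - 3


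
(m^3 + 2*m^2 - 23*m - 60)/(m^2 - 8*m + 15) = (m^2 + 7*m + 12)/(m - 3)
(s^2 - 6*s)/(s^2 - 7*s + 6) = s/(s - 1)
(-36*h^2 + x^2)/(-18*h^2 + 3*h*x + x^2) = (-6*h + x)/(-3*h + x)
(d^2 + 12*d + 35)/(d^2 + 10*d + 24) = (d^2 + 12*d + 35)/(d^2 + 10*d + 24)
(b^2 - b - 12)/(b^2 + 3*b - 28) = (b + 3)/(b + 7)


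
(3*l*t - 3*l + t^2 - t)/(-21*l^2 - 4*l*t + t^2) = (t - 1)/(-7*l + t)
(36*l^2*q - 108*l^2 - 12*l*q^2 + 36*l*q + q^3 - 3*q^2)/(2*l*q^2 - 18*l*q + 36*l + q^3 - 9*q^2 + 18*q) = (36*l^2 - 12*l*q + q^2)/(2*l*q - 12*l + q^2 - 6*q)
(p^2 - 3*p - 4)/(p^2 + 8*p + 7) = (p - 4)/(p + 7)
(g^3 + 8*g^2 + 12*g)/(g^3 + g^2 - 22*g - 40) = g*(g + 6)/(g^2 - g - 20)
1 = 1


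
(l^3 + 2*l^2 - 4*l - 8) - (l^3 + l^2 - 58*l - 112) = l^2 + 54*l + 104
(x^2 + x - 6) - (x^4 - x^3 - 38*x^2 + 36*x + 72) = -x^4 + x^3 + 39*x^2 - 35*x - 78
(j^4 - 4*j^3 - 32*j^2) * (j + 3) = j^5 - j^4 - 44*j^3 - 96*j^2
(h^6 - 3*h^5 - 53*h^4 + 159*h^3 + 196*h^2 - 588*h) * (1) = h^6 - 3*h^5 - 53*h^4 + 159*h^3 + 196*h^2 - 588*h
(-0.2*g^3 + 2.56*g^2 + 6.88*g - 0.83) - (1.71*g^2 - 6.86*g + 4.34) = -0.2*g^3 + 0.85*g^2 + 13.74*g - 5.17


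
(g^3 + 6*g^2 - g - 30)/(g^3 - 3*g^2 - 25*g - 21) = (g^2 + 3*g - 10)/(g^2 - 6*g - 7)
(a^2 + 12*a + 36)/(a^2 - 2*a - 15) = (a^2 + 12*a + 36)/(a^2 - 2*a - 15)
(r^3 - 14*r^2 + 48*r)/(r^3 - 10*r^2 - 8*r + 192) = r/(r + 4)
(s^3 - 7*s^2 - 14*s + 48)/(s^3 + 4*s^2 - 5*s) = (s^3 - 7*s^2 - 14*s + 48)/(s*(s^2 + 4*s - 5))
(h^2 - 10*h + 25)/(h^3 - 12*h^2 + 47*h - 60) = (h - 5)/(h^2 - 7*h + 12)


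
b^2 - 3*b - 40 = (b - 8)*(b + 5)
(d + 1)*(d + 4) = d^2 + 5*d + 4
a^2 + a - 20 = (a - 4)*(a + 5)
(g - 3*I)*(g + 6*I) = g^2 + 3*I*g + 18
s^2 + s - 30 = (s - 5)*(s + 6)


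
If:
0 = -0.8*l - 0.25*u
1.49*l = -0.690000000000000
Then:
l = -0.46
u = 1.48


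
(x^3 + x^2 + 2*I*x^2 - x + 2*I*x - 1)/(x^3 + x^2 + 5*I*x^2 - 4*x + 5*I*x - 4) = (x + I)/(x + 4*I)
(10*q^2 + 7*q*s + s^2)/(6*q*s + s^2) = (10*q^2 + 7*q*s + s^2)/(s*(6*q + s))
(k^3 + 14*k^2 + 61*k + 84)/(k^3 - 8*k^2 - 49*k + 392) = (k^2 + 7*k + 12)/(k^2 - 15*k + 56)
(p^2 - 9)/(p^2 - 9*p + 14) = (p^2 - 9)/(p^2 - 9*p + 14)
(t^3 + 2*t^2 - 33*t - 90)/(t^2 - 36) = (t^2 + 8*t + 15)/(t + 6)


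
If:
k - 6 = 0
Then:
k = 6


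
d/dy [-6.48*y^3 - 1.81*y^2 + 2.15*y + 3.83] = -19.44*y^2 - 3.62*y + 2.15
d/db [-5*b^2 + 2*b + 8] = 2 - 10*b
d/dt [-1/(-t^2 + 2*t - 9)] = 2*(1 - t)/(t^2 - 2*t + 9)^2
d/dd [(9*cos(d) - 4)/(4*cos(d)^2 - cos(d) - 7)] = (-36*sin(d)^2 - 32*cos(d) + 103)*sin(d)/(-4*cos(d)^2 + cos(d) + 7)^2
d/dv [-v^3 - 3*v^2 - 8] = 3*v*(-v - 2)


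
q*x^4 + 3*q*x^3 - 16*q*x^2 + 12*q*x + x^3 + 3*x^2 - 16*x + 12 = (x - 2)*(x - 1)*(x + 6)*(q*x + 1)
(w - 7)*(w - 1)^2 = w^3 - 9*w^2 + 15*w - 7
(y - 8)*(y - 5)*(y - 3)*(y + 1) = y^4 - 15*y^3 + 63*y^2 - 41*y - 120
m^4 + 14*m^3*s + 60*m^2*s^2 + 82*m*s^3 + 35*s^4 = (m + s)^2*(m + 5*s)*(m + 7*s)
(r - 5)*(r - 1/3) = r^2 - 16*r/3 + 5/3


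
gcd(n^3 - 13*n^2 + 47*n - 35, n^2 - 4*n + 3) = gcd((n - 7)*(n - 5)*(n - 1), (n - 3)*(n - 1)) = n - 1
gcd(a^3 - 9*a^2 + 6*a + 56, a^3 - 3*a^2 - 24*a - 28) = a^2 - 5*a - 14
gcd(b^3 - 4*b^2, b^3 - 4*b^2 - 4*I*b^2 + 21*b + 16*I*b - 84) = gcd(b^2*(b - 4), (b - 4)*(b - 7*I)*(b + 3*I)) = b - 4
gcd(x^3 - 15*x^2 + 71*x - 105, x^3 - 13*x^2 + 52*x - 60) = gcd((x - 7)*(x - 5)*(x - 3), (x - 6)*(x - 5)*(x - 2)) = x - 5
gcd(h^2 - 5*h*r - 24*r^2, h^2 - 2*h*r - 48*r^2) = -h + 8*r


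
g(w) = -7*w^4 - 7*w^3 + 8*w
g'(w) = -28*w^3 - 21*w^2 + 8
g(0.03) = 0.24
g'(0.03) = 7.98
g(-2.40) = -154.68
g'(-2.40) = 274.11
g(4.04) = -2294.02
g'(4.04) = -2181.05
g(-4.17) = -1642.39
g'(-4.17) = 1673.16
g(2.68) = -474.41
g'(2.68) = -681.80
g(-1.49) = -23.27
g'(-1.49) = 54.00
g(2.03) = -161.19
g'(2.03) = -312.77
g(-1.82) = -49.16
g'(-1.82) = 107.24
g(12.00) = -157152.00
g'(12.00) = -51400.00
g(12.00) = -157152.00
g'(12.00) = -51400.00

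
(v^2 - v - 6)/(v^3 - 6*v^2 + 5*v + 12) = (v + 2)/(v^2 - 3*v - 4)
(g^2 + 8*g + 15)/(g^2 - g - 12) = (g + 5)/(g - 4)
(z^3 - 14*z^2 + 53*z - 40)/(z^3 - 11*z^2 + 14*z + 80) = (z - 1)/(z + 2)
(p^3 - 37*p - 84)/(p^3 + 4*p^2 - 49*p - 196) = (p + 3)/(p + 7)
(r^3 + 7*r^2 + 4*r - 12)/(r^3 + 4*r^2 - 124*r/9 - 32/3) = 9*(r^2 + r - 2)/(9*r^2 - 18*r - 16)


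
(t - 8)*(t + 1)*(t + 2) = t^3 - 5*t^2 - 22*t - 16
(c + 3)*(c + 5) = c^2 + 8*c + 15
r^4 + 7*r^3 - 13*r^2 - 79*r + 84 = (r - 3)*(r - 1)*(r + 4)*(r + 7)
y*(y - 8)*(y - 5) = y^3 - 13*y^2 + 40*y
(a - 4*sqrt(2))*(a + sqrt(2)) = a^2 - 3*sqrt(2)*a - 8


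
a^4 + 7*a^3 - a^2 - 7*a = a*(a - 1)*(a + 1)*(a + 7)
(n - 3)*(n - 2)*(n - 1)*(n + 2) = n^4 - 4*n^3 - n^2 + 16*n - 12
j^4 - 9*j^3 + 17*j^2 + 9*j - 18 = (j - 6)*(j - 3)*(j - 1)*(j + 1)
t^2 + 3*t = t*(t + 3)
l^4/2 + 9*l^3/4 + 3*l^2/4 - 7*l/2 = l*(l/2 + 1)*(l - 1)*(l + 7/2)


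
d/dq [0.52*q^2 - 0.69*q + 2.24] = 1.04*q - 0.69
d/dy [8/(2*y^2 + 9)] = -32*y/(2*y^2 + 9)^2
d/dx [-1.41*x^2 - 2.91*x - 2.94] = -2.82*x - 2.91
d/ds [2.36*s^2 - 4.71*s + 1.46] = 4.72*s - 4.71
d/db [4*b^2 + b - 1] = 8*b + 1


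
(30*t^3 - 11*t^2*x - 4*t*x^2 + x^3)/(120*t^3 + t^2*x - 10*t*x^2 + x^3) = (-2*t + x)/(-8*t + x)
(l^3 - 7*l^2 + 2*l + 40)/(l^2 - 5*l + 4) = (l^2 - 3*l - 10)/(l - 1)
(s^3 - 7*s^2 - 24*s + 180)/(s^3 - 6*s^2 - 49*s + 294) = (s^2 - s - 30)/(s^2 - 49)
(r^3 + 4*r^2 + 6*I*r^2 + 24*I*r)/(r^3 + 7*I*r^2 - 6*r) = (r + 4)/(r + I)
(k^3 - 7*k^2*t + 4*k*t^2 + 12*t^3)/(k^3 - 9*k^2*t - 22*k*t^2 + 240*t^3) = (-k^2 + k*t + 2*t^2)/(-k^2 + 3*k*t + 40*t^2)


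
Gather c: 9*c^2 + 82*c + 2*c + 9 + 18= 9*c^2 + 84*c + 27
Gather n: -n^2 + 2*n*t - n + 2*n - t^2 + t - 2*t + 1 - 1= -n^2 + n*(2*t + 1) - t^2 - t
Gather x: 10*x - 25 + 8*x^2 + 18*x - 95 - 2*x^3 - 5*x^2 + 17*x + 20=-2*x^3 + 3*x^2 + 45*x - 100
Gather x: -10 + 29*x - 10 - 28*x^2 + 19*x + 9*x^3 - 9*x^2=9*x^3 - 37*x^2 + 48*x - 20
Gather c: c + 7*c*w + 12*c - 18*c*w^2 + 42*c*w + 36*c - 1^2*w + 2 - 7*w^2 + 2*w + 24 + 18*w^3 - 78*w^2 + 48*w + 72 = c*(-18*w^2 + 49*w + 49) + 18*w^3 - 85*w^2 + 49*w + 98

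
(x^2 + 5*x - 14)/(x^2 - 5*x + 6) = (x + 7)/(x - 3)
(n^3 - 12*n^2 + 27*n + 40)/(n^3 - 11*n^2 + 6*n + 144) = (n^2 - 4*n - 5)/(n^2 - 3*n - 18)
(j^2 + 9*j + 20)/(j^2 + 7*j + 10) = (j + 4)/(j + 2)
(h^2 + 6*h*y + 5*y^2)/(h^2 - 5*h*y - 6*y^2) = (-h - 5*y)/(-h + 6*y)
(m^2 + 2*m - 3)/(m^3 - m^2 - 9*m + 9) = 1/(m - 3)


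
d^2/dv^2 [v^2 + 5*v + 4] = 2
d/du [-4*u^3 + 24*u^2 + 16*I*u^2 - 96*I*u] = -12*u^2 + u*(48 + 32*I) - 96*I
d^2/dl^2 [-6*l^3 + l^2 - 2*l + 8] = 2 - 36*l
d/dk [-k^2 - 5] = -2*k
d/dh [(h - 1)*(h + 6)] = 2*h + 5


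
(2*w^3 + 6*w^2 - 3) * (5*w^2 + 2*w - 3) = 10*w^5 + 34*w^4 + 6*w^3 - 33*w^2 - 6*w + 9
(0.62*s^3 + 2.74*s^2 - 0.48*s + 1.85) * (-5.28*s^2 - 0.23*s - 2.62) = -3.2736*s^5 - 14.6098*s^4 + 0.2798*s^3 - 16.8364*s^2 + 0.8321*s - 4.847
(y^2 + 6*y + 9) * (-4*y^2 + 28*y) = -4*y^4 + 4*y^3 + 132*y^2 + 252*y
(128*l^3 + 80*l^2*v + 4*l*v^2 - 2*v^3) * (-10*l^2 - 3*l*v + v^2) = -1280*l^5 - 1184*l^4*v - 152*l^3*v^2 + 88*l^2*v^3 + 10*l*v^4 - 2*v^5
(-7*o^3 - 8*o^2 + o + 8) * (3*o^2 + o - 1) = -21*o^5 - 31*o^4 + 2*o^3 + 33*o^2 + 7*o - 8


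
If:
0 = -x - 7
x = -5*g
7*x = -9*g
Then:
No Solution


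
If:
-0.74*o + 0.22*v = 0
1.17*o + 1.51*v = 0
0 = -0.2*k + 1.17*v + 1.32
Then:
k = 6.60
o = 0.00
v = 0.00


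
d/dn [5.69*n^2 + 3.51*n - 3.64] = 11.38*n + 3.51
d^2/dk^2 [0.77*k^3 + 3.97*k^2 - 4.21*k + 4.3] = 4.62*k + 7.94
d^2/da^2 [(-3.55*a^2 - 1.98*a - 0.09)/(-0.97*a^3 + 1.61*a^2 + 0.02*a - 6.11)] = (6.68039*a^6 + 11.177892*a^5 - 17.123604*a^4 - 286.692918*a^3 + 70.101096*a^2 + 113.681718*a + 267.312572)/(0.912673*a^9 - 4.544547*a^8 + 7.486557*a^7 + 13.26082*a^6 - 57.406284*a^5 + 46.800057*a^4 + 109.816855*a^3 - 180.306711*a^2 - 2.239926*a + 228.099131)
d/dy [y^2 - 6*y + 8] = 2*y - 6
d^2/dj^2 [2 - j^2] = -2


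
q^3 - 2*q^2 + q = q*(q - 1)^2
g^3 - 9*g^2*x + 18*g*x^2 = g*(g - 6*x)*(g - 3*x)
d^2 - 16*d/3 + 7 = (d - 3)*(d - 7/3)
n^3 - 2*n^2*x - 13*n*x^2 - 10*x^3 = (n - 5*x)*(n + x)*(n + 2*x)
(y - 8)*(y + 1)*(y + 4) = y^3 - 3*y^2 - 36*y - 32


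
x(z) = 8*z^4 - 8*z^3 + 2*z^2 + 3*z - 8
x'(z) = 32*z^3 - 24*z^2 + 4*z + 3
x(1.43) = 10.44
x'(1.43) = 53.22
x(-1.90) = 152.65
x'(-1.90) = -310.73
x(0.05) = -7.85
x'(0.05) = 3.14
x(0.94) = -3.81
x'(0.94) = 12.13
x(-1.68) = 94.27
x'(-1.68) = -223.19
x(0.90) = -4.26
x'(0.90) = 10.49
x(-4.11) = 2851.61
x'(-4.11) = -2640.50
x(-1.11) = 14.22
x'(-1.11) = -74.77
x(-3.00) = 865.00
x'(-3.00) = -1089.00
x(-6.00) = 12142.00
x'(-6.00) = -7797.00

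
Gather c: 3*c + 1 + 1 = 3*c + 2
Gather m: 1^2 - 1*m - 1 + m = 0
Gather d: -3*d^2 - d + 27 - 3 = -3*d^2 - d + 24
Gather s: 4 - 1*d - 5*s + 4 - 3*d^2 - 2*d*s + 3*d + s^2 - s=-3*d^2 + 2*d + s^2 + s*(-2*d - 6) + 8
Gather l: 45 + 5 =50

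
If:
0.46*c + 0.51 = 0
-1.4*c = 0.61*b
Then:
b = 2.54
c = -1.11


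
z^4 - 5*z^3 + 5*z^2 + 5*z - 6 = (z - 3)*(z - 2)*(z - 1)*(z + 1)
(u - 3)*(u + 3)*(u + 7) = u^3 + 7*u^2 - 9*u - 63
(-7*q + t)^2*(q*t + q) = 49*q^3*t + 49*q^3 - 14*q^2*t^2 - 14*q^2*t + q*t^3 + q*t^2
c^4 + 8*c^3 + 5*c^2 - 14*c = c*(c - 1)*(c + 2)*(c + 7)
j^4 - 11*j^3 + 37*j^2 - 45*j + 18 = (j - 6)*(j - 3)*(j - 1)^2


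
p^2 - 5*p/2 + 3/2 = (p - 3/2)*(p - 1)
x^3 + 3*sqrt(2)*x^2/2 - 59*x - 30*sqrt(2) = (x - 5*sqrt(2))*(x + sqrt(2)/2)*(x + 6*sqrt(2))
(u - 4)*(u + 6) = u^2 + 2*u - 24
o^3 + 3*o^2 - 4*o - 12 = (o - 2)*(o + 2)*(o + 3)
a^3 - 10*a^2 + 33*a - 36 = (a - 4)*(a - 3)^2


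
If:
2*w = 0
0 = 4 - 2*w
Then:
No Solution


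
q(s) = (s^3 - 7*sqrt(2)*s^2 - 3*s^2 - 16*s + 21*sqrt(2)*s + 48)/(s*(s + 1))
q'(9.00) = 0.61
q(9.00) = -1.61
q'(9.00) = 0.61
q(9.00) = -1.61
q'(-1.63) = 34.34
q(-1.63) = -12.59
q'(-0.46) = -155.88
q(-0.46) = -156.49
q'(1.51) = -16.81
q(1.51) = 11.27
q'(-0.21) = -1054.75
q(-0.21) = -268.51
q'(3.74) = -1.52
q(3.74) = -1.63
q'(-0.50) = -109.39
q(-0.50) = -151.20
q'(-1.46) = 74.90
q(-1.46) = -3.88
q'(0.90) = -52.61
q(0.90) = 29.60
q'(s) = (3*s^2 - 14*sqrt(2)*s - 6*s - 16 + 21*sqrt(2))/(s*(s + 1)) - (s^3 - 7*sqrt(2)*s^2 - 3*s^2 - 16*s + 21*sqrt(2)*s + 48)/(s*(s + 1)^2) - (s^3 - 7*sqrt(2)*s^2 - 3*s^2 - 16*s + 21*sqrt(2)*s + 48)/(s^2*(s + 1)) = (s^4 + 2*s^3 - 28*sqrt(2)*s^2 + 13*s^2 - 96*s - 48)/(s^2*(s^2 + 2*s + 1))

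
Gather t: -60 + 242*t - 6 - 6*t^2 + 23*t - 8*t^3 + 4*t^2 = -8*t^3 - 2*t^2 + 265*t - 66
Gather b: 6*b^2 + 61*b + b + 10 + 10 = 6*b^2 + 62*b + 20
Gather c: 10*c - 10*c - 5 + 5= 0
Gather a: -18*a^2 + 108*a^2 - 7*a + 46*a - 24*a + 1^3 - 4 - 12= 90*a^2 + 15*a - 15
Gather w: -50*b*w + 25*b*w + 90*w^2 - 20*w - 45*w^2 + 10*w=45*w^2 + w*(-25*b - 10)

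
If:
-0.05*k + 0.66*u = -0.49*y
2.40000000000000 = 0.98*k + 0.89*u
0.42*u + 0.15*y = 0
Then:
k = 2.62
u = -0.18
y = 0.51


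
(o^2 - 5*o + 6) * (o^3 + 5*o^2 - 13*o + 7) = o^5 - 32*o^3 + 102*o^2 - 113*o + 42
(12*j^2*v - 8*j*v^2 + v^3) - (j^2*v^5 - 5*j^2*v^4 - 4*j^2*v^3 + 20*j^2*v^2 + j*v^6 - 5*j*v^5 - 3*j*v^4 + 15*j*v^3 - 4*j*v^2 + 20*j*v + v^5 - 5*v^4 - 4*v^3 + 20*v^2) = -j^2*v^5 + 5*j^2*v^4 + 4*j^2*v^3 - 20*j^2*v^2 + 12*j^2*v - j*v^6 + 5*j*v^5 + 3*j*v^4 - 15*j*v^3 - 4*j*v^2 - 20*j*v - v^5 + 5*v^4 + 5*v^3 - 20*v^2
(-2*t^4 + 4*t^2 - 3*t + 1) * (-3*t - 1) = 6*t^5 + 2*t^4 - 12*t^3 + 5*t^2 - 1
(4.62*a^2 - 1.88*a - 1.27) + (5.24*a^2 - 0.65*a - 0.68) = 9.86*a^2 - 2.53*a - 1.95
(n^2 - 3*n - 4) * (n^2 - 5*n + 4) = n^4 - 8*n^3 + 15*n^2 + 8*n - 16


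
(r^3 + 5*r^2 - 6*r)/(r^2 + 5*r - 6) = r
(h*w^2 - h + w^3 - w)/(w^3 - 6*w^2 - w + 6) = (h + w)/(w - 6)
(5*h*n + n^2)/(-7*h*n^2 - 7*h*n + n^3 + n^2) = (-5*h - n)/(7*h*n + 7*h - n^2 - n)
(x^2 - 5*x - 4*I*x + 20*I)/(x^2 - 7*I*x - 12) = (x - 5)/(x - 3*I)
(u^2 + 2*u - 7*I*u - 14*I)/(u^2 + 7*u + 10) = (u - 7*I)/(u + 5)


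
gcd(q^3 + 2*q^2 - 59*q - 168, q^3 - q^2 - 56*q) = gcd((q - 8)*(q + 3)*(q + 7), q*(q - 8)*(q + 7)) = q^2 - q - 56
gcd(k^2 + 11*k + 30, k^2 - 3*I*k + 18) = 1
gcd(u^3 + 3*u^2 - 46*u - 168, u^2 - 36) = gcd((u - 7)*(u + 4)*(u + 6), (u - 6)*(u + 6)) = u + 6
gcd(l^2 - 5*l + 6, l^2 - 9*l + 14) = l - 2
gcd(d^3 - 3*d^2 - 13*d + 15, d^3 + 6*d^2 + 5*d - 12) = d^2 + 2*d - 3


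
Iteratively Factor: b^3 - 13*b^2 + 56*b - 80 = (b - 4)*(b^2 - 9*b + 20) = (b - 5)*(b - 4)*(b - 4)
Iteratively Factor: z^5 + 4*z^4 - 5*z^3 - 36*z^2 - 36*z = (z + 2)*(z^4 + 2*z^3 - 9*z^2 - 18*z) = z*(z + 2)*(z^3 + 2*z^2 - 9*z - 18) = z*(z + 2)*(z + 3)*(z^2 - z - 6) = z*(z + 2)^2*(z + 3)*(z - 3)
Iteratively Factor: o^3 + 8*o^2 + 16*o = (o + 4)*(o^2 + 4*o) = o*(o + 4)*(o + 4)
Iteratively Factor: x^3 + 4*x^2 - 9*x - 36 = (x - 3)*(x^2 + 7*x + 12) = (x - 3)*(x + 3)*(x + 4)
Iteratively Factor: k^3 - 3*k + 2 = (k - 1)*(k^2 + k - 2) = (k - 1)*(k + 2)*(k - 1)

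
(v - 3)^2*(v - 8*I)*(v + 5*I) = v^4 - 6*v^3 - 3*I*v^3 + 49*v^2 + 18*I*v^2 - 240*v - 27*I*v + 360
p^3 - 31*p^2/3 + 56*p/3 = p*(p - 8)*(p - 7/3)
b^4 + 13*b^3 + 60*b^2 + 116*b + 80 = (b + 2)^2*(b + 4)*(b + 5)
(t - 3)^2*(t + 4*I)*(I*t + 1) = I*t^4 - 3*t^3 - 6*I*t^3 + 18*t^2 + 13*I*t^2 - 27*t - 24*I*t + 36*I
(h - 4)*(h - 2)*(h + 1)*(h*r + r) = h^4*r - 4*h^3*r - 3*h^2*r + 10*h*r + 8*r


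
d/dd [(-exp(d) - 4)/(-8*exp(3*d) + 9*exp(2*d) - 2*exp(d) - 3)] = (-16*exp(3*d) - 87*exp(2*d) + 72*exp(d) - 5)*exp(d)/(64*exp(6*d) - 144*exp(5*d) + 113*exp(4*d) + 12*exp(3*d) - 50*exp(2*d) + 12*exp(d) + 9)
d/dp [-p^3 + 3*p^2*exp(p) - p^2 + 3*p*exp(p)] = 3*p^2*exp(p) - 3*p^2 + 9*p*exp(p) - 2*p + 3*exp(p)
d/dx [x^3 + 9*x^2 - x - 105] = 3*x^2 + 18*x - 1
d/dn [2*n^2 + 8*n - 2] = 4*n + 8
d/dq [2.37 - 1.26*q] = -1.26000000000000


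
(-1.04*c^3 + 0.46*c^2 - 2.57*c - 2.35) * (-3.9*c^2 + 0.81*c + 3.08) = 4.056*c^5 - 2.6364*c^4 + 7.1924*c^3 + 8.5001*c^2 - 9.8191*c - 7.238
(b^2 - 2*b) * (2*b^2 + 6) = 2*b^4 - 4*b^3 + 6*b^2 - 12*b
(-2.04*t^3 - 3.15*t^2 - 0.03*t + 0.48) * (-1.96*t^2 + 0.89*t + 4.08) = 3.9984*t^5 + 4.3584*t^4 - 11.0679*t^3 - 13.8195*t^2 + 0.3048*t + 1.9584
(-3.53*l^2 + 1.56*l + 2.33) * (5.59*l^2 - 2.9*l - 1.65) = -19.7327*l^4 + 18.9574*l^3 + 14.3252*l^2 - 9.331*l - 3.8445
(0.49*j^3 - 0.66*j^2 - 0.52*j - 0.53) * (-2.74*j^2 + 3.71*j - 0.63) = -1.3426*j^5 + 3.6263*j^4 - 1.3325*j^3 - 0.0611999999999999*j^2 - 1.6387*j + 0.3339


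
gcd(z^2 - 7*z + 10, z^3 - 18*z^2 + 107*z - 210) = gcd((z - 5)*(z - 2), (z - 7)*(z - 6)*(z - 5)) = z - 5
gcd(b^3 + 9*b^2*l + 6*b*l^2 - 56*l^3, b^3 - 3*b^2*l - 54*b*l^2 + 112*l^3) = b^2 + 5*b*l - 14*l^2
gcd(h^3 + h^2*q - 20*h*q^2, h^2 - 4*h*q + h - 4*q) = -h + 4*q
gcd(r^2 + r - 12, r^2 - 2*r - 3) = r - 3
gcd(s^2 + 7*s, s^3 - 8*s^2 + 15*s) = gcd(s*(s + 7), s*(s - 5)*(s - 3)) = s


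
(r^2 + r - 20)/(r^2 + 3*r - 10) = (r - 4)/(r - 2)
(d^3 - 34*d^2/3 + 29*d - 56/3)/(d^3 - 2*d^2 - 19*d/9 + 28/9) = 3*(d - 8)/(3*d + 4)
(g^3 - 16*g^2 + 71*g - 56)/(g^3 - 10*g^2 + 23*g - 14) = (g - 8)/(g - 2)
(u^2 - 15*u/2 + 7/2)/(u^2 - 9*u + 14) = (u - 1/2)/(u - 2)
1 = 1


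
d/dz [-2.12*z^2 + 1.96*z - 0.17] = 1.96 - 4.24*z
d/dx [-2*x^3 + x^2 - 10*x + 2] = -6*x^2 + 2*x - 10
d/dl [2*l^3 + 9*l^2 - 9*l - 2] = 6*l^2 + 18*l - 9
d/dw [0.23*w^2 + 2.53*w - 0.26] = 0.46*w + 2.53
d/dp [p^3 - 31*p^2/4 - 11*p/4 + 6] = 3*p^2 - 31*p/2 - 11/4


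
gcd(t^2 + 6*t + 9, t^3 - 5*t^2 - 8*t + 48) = t + 3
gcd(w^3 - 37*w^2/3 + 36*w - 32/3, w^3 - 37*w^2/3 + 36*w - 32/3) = w^3 - 37*w^2/3 + 36*w - 32/3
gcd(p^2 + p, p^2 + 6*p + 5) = p + 1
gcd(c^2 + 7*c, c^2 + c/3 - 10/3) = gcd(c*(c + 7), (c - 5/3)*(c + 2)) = 1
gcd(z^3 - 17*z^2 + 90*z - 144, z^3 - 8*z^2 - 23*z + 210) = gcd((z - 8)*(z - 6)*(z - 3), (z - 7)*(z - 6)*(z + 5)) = z - 6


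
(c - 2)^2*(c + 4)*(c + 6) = c^4 + 6*c^3 - 12*c^2 - 56*c + 96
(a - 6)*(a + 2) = a^2 - 4*a - 12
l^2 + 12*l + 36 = (l + 6)^2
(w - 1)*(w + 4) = w^2 + 3*w - 4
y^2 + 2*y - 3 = (y - 1)*(y + 3)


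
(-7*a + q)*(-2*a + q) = 14*a^2 - 9*a*q + q^2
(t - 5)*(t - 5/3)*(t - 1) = t^3 - 23*t^2/3 + 15*t - 25/3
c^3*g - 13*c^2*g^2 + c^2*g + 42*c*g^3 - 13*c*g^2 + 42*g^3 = (c - 7*g)*(c - 6*g)*(c*g + g)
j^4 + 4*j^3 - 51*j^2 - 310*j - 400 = (j - 8)*(j + 2)*(j + 5)^2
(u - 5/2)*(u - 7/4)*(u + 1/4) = u^3 - 4*u^2 + 53*u/16 + 35/32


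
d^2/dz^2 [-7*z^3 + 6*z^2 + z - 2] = 12 - 42*z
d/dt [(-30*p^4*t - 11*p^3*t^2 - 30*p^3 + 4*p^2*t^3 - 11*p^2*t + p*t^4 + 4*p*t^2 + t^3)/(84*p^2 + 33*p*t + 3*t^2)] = (-840*p^6 - 616*p^5*t + 245*p^4*t^2 + 22*p^4 + 200*p^3*t^3 + 284*p^3*t + 37*p^2*t^4 + 139*p^2*t^2 + 2*p*t^5 + 22*p*t^3 + t^4)/(3*(784*p^4 + 616*p^3*t + 177*p^2*t^2 + 22*p*t^3 + t^4))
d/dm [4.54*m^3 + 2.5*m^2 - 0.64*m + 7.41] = 13.62*m^2 + 5.0*m - 0.64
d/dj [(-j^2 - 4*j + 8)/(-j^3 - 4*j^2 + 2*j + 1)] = (-j^4 - 8*j^3 + 6*j^2 + 62*j - 20)/(j^6 + 8*j^5 + 12*j^4 - 18*j^3 - 4*j^2 + 4*j + 1)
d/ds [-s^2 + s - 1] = 1 - 2*s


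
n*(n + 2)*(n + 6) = n^3 + 8*n^2 + 12*n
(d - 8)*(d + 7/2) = d^2 - 9*d/2 - 28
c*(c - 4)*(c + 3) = c^3 - c^2 - 12*c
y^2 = y^2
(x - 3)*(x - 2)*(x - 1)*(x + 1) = x^4 - 5*x^3 + 5*x^2 + 5*x - 6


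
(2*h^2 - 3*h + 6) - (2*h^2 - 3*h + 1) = 5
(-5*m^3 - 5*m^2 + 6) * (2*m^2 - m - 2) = -10*m^5 - 5*m^4 + 15*m^3 + 22*m^2 - 6*m - 12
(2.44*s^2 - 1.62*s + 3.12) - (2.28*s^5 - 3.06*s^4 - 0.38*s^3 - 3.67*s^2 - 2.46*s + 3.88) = -2.28*s^5 + 3.06*s^4 + 0.38*s^3 + 6.11*s^2 + 0.84*s - 0.76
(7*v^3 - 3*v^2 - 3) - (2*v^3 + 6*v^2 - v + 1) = 5*v^3 - 9*v^2 + v - 4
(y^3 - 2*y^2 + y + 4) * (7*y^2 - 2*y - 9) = 7*y^5 - 16*y^4 + 2*y^3 + 44*y^2 - 17*y - 36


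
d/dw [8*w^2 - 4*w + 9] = 16*w - 4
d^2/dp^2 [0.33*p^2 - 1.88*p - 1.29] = 0.660000000000000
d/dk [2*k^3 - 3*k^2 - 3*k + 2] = 6*k^2 - 6*k - 3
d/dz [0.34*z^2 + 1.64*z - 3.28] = 0.68*z + 1.64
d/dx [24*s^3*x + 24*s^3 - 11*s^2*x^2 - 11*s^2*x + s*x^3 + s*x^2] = s*(24*s^2 - 22*s*x - 11*s + 3*x^2 + 2*x)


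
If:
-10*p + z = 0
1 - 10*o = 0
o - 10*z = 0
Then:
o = 1/10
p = 1/1000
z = 1/100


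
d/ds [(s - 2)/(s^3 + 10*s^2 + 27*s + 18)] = (s^3 + 10*s^2 + 27*s - (s - 2)*(3*s^2 + 20*s + 27) + 18)/(s^3 + 10*s^2 + 27*s + 18)^2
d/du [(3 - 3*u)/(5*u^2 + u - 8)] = 3*(-5*u^2 - u + (u - 1)*(10*u + 1) + 8)/(5*u^2 + u - 8)^2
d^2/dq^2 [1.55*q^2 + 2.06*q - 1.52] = 3.10000000000000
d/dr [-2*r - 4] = -2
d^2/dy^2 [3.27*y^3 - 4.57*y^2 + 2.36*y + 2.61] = 19.62*y - 9.14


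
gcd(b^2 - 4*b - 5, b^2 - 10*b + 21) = 1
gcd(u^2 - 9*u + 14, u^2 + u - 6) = u - 2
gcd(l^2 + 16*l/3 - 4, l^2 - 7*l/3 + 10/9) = l - 2/3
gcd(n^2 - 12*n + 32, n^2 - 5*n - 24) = n - 8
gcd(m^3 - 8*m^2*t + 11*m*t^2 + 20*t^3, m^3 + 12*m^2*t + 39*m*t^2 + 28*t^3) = m + t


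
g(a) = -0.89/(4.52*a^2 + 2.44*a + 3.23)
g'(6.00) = 0.00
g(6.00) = -0.00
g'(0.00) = 0.21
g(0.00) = -0.28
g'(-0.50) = -0.19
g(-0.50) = -0.28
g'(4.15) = 0.00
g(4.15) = -0.01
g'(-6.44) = -0.00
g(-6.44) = -0.01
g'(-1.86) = -0.06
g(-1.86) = -0.06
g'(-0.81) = -0.24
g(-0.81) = -0.21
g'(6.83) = 0.00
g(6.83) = -0.00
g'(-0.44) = -0.15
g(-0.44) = -0.29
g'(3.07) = 0.01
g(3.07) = -0.02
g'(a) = -0.89*(-9.04*a - 2.44)/(4.52*a^2 + 2.44*a + 3.23)^2 = (8.0456*a + 2.1716)/(4.52*a^2 + 2.44*a + 3.23)^2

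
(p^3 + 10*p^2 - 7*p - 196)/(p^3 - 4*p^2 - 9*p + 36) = (p^2 + 14*p + 49)/(p^2 - 9)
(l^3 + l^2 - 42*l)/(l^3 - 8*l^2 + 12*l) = (l + 7)/(l - 2)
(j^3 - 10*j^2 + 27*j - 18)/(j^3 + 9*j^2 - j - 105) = (j^2 - 7*j + 6)/(j^2 + 12*j + 35)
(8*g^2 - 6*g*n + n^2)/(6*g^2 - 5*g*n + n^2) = (4*g - n)/(3*g - n)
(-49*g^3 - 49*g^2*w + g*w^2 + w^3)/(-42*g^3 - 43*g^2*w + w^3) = (7*g + w)/(6*g + w)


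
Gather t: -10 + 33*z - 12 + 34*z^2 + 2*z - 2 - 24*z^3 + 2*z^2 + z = -24*z^3 + 36*z^2 + 36*z - 24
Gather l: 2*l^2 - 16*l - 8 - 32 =2*l^2 - 16*l - 40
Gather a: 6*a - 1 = 6*a - 1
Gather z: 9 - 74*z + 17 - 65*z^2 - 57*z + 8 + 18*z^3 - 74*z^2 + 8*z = 18*z^3 - 139*z^2 - 123*z + 34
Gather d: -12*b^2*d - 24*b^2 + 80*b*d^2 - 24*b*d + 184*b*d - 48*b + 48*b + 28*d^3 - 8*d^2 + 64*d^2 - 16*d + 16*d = -24*b^2 + 28*d^3 + d^2*(80*b + 56) + d*(-12*b^2 + 160*b)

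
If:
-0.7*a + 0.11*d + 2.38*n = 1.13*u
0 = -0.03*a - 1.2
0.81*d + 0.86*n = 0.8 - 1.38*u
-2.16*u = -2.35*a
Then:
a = -40.00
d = 115.21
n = -37.75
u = -43.52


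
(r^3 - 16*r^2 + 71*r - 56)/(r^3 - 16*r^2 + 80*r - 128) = (r^2 - 8*r + 7)/(r^2 - 8*r + 16)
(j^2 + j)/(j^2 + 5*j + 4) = j/(j + 4)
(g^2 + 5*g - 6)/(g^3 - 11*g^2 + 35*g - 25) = (g + 6)/(g^2 - 10*g + 25)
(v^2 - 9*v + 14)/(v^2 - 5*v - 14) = (v - 2)/(v + 2)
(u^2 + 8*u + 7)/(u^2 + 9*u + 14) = (u + 1)/(u + 2)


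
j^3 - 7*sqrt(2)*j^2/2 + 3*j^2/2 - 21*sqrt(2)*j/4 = j*(j + 3/2)*(j - 7*sqrt(2)/2)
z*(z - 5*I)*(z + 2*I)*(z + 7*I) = z^4 + 4*I*z^3 + 31*z^2 + 70*I*z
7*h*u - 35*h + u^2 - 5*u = (7*h + u)*(u - 5)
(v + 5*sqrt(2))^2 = v^2 + 10*sqrt(2)*v + 50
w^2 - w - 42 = (w - 7)*(w + 6)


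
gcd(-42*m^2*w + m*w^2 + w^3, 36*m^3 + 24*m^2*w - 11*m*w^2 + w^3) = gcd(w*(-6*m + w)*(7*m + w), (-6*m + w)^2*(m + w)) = -6*m + w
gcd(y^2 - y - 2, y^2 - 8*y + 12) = y - 2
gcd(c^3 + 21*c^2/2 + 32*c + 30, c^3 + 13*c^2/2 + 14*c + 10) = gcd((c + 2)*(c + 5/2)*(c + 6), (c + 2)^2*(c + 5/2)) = c^2 + 9*c/2 + 5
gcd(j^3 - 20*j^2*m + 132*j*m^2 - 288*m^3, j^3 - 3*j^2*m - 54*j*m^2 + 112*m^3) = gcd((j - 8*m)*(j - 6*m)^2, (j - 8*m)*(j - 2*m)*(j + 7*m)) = j - 8*m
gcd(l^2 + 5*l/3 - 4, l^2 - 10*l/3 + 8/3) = l - 4/3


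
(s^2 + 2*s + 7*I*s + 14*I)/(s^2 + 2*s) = (s + 7*I)/s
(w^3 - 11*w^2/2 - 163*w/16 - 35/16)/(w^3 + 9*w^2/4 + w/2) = (4*w^2 - 23*w - 35)/(4*w*(w + 2))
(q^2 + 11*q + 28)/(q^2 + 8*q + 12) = (q^2 + 11*q + 28)/(q^2 + 8*q + 12)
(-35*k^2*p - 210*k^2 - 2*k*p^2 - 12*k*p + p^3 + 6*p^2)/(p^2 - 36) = (-35*k^2 - 2*k*p + p^2)/(p - 6)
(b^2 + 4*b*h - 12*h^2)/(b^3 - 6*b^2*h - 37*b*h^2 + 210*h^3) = (b - 2*h)/(b^2 - 12*b*h + 35*h^2)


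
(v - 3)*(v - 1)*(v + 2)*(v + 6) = v^4 + 4*v^3 - 17*v^2 - 24*v + 36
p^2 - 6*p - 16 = (p - 8)*(p + 2)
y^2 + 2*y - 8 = (y - 2)*(y + 4)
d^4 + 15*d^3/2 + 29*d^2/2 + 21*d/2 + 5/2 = (d + 1/2)*(d + 1)^2*(d + 5)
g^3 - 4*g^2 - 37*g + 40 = (g - 8)*(g - 1)*(g + 5)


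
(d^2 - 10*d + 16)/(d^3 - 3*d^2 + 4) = (d - 8)/(d^2 - d - 2)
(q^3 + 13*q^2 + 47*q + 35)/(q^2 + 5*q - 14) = (q^2 + 6*q + 5)/(q - 2)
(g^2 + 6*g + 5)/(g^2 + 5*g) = (g + 1)/g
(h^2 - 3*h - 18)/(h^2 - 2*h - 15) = (h - 6)/(h - 5)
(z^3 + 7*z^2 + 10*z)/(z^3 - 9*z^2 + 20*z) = (z^2 + 7*z + 10)/(z^2 - 9*z + 20)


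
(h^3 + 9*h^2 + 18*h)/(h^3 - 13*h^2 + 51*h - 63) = h*(h^2 + 9*h + 18)/(h^3 - 13*h^2 + 51*h - 63)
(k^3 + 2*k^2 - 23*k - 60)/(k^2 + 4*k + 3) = (k^2 - k - 20)/(k + 1)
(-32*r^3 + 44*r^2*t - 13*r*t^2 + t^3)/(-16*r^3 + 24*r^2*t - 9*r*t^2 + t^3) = (8*r - t)/(4*r - t)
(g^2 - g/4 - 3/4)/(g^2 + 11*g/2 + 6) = (4*g^2 - g - 3)/(2*(2*g^2 + 11*g + 12))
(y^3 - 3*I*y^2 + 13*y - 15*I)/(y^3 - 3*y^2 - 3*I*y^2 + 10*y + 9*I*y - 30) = (y^2 + 2*I*y + 3)/(y^2 + y*(-3 + 2*I) - 6*I)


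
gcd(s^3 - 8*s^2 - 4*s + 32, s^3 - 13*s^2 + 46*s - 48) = s^2 - 10*s + 16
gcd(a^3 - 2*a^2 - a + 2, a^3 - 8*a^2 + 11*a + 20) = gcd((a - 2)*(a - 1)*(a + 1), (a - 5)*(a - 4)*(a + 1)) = a + 1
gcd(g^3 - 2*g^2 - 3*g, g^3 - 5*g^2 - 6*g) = g^2 + g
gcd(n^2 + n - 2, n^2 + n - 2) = n^2 + n - 2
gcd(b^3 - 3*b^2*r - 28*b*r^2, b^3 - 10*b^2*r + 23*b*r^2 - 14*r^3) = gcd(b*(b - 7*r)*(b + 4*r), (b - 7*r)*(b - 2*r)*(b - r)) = -b + 7*r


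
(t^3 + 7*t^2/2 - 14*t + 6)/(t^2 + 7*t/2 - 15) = (2*t^2 - 5*t + 2)/(2*t - 5)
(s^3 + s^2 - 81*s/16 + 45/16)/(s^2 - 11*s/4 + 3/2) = (4*s^2 + 7*s - 15)/(4*(s - 2))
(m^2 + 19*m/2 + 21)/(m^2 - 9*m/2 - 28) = (m + 6)/(m - 8)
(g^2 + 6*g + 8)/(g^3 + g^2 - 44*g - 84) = (g + 4)/(g^2 - g - 42)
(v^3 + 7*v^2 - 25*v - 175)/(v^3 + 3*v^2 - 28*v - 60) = (v^2 + 12*v + 35)/(v^2 + 8*v + 12)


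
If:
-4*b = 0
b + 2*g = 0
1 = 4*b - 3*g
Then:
No Solution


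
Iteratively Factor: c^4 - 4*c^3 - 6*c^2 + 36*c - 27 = (c - 3)*(c^3 - c^2 - 9*c + 9) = (c - 3)^2*(c^2 + 2*c - 3) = (c - 3)^2*(c + 3)*(c - 1)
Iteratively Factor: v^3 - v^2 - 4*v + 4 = (v - 2)*(v^2 + v - 2) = (v - 2)*(v - 1)*(v + 2)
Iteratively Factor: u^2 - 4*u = (u - 4)*(u)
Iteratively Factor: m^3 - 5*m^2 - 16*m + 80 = (m - 5)*(m^2 - 16) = (m - 5)*(m - 4)*(m + 4)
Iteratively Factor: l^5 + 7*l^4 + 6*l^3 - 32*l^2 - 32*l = (l + 4)*(l^4 + 3*l^3 - 6*l^2 - 8*l) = (l - 2)*(l + 4)*(l^3 + 5*l^2 + 4*l) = (l - 2)*(l + 1)*(l + 4)*(l^2 + 4*l) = l*(l - 2)*(l + 1)*(l + 4)*(l + 4)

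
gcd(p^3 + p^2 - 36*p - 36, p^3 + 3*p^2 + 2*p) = p + 1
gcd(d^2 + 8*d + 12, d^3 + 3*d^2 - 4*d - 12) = d + 2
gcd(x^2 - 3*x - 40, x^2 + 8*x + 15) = x + 5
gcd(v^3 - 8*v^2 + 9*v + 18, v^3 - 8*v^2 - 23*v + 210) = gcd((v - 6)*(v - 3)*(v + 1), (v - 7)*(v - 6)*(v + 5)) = v - 6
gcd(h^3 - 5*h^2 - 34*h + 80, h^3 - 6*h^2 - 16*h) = h - 8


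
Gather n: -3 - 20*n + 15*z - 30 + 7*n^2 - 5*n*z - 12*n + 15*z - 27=7*n^2 + n*(-5*z - 32) + 30*z - 60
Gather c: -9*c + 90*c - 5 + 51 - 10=81*c + 36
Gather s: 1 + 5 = 6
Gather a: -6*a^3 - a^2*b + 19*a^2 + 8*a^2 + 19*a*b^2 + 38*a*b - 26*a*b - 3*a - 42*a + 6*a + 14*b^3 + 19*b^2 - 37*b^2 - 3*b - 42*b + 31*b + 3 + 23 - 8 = -6*a^3 + a^2*(27 - b) + a*(19*b^2 + 12*b - 39) + 14*b^3 - 18*b^2 - 14*b + 18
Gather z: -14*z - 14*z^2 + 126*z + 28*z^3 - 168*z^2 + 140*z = 28*z^3 - 182*z^2 + 252*z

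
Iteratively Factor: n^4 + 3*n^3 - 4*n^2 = (n)*(n^3 + 3*n^2 - 4*n) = n^2*(n^2 + 3*n - 4) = n^2*(n - 1)*(n + 4)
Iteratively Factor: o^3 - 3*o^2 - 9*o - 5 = (o + 1)*(o^2 - 4*o - 5) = (o - 5)*(o + 1)*(o + 1)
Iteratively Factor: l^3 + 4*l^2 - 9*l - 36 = (l + 3)*(l^2 + l - 12) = (l - 3)*(l + 3)*(l + 4)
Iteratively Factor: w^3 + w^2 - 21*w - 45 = (w - 5)*(w^2 + 6*w + 9) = (w - 5)*(w + 3)*(w + 3)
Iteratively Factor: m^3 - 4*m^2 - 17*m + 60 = (m + 4)*(m^2 - 8*m + 15) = (m - 3)*(m + 4)*(m - 5)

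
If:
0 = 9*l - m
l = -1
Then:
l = -1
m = -9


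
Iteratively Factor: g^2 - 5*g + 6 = (g - 2)*(g - 3)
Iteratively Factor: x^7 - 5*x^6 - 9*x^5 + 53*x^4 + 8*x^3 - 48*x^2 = (x - 4)*(x^6 - x^5 - 13*x^4 + x^3 + 12*x^2) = (x - 4)*(x - 1)*(x^5 - 13*x^3 - 12*x^2) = (x - 4)*(x - 1)*(x + 1)*(x^4 - x^3 - 12*x^2) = x*(x - 4)*(x - 1)*(x + 1)*(x^3 - x^2 - 12*x) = x^2*(x - 4)*(x - 1)*(x + 1)*(x^2 - x - 12) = x^2*(x - 4)*(x - 1)*(x + 1)*(x + 3)*(x - 4)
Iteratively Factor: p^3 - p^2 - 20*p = (p + 4)*(p^2 - 5*p) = p*(p + 4)*(p - 5)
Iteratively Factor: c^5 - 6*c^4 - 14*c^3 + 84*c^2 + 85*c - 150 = (c - 1)*(c^4 - 5*c^3 - 19*c^2 + 65*c + 150) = (c - 1)*(c + 3)*(c^3 - 8*c^2 + 5*c + 50) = (c - 5)*(c - 1)*(c + 3)*(c^2 - 3*c - 10) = (c - 5)^2*(c - 1)*(c + 3)*(c + 2)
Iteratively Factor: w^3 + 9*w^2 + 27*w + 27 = (w + 3)*(w^2 + 6*w + 9) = (w + 3)^2*(w + 3)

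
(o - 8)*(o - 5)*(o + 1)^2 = o^4 - 11*o^3 + 15*o^2 + 67*o + 40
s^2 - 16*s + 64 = (s - 8)^2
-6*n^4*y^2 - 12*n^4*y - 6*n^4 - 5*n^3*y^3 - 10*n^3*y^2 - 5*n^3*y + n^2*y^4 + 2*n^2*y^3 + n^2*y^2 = (-6*n + y)*(n + y)*(n*y + n)^2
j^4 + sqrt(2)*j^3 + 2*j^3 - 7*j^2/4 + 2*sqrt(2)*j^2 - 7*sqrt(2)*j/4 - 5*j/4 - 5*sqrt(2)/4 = (j - 1)*(j + 1/2)*(j + 5/2)*(j + sqrt(2))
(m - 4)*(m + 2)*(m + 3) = m^3 + m^2 - 14*m - 24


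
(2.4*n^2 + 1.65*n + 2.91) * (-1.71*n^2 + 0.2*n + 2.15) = -4.104*n^4 - 2.3415*n^3 + 0.5139*n^2 + 4.1295*n + 6.2565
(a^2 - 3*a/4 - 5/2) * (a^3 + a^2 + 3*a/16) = a^5 + a^4/4 - 49*a^3/16 - 169*a^2/64 - 15*a/32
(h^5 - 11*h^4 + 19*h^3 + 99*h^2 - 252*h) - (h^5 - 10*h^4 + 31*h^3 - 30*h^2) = -h^4 - 12*h^3 + 129*h^2 - 252*h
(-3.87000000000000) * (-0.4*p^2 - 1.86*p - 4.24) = 1.548*p^2 + 7.1982*p + 16.4088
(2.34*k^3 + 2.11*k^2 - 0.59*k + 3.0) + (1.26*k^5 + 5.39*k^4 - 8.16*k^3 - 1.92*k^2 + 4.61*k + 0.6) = 1.26*k^5 + 5.39*k^4 - 5.82*k^3 + 0.19*k^2 + 4.02*k + 3.6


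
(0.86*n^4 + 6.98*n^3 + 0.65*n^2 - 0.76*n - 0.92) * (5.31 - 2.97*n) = -2.5542*n^5 - 16.164*n^4 + 35.1333*n^3 + 5.7087*n^2 - 1.3032*n - 4.8852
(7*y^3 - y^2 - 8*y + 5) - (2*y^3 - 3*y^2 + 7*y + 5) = 5*y^3 + 2*y^2 - 15*y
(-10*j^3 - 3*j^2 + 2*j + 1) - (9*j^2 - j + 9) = -10*j^3 - 12*j^2 + 3*j - 8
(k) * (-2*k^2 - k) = -2*k^3 - k^2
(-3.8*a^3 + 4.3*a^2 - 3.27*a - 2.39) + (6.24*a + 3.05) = -3.8*a^3 + 4.3*a^2 + 2.97*a + 0.66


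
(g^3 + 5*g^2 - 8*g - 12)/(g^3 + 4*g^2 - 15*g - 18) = (g - 2)/(g - 3)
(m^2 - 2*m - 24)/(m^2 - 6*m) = (m + 4)/m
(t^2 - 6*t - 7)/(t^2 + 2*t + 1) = (t - 7)/(t + 1)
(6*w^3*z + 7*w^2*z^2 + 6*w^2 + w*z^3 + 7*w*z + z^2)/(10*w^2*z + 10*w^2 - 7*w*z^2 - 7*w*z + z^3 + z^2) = (6*w^3*z + 7*w^2*z^2 + 6*w^2 + w*z^3 + 7*w*z + z^2)/(10*w^2*z + 10*w^2 - 7*w*z^2 - 7*w*z + z^3 + z^2)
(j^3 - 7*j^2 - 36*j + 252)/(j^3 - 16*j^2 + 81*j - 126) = (j + 6)/(j - 3)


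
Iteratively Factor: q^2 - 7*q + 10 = (q - 5)*(q - 2)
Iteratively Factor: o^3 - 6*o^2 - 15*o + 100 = (o - 5)*(o^2 - o - 20) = (o - 5)*(o + 4)*(o - 5)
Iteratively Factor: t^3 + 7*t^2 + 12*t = (t + 4)*(t^2 + 3*t) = t*(t + 4)*(t + 3)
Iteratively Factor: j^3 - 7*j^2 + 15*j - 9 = (j - 1)*(j^2 - 6*j + 9) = (j - 3)*(j - 1)*(j - 3)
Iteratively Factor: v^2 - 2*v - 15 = (v - 5)*(v + 3)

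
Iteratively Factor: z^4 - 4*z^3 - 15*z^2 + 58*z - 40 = (z - 2)*(z^3 - 2*z^2 - 19*z + 20) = (z - 5)*(z - 2)*(z^2 + 3*z - 4) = (z - 5)*(z - 2)*(z + 4)*(z - 1)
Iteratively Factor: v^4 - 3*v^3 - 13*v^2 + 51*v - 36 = (v + 4)*(v^3 - 7*v^2 + 15*v - 9) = (v - 3)*(v + 4)*(v^2 - 4*v + 3) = (v - 3)*(v - 1)*(v + 4)*(v - 3)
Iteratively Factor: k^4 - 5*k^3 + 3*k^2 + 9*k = (k - 3)*(k^3 - 2*k^2 - 3*k) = k*(k - 3)*(k^2 - 2*k - 3) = k*(k - 3)^2*(k + 1)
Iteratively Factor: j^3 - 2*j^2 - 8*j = (j)*(j^2 - 2*j - 8) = j*(j - 4)*(j + 2)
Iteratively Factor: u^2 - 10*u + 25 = (u - 5)*(u - 5)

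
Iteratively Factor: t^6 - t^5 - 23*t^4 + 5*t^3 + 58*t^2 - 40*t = (t + 2)*(t^5 - 3*t^4 - 17*t^3 + 39*t^2 - 20*t) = (t + 2)*(t + 4)*(t^4 - 7*t^3 + 11*t^2 - 5*t) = (t - 5)*(t + 2)*(t + 4)*(t^3 - 2*t^2 + t) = t*(t - 5)*(t + 2)*(t + 4)*(t^2 - 2*t + 1) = t*(t - 5)*(t - 1)*(t + 2)*(t + 4)*(t - 1)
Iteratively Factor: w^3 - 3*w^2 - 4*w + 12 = (w + 2)*(w^2 - 5*w + 6) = (w - 2)*(w + 2)*(w - 3)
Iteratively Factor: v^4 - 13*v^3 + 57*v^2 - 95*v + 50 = (v - 2)*(v^3 - 11*v^2 + 35*v - 25) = (v - 5)*(v - 2)*(v^2 - 6*v + 5) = (v - 5)^2*(v - 2)*(v - 1)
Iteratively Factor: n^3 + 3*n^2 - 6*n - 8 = (n + 4)*(n^2 - n - 2) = (n - 2)*(n + 4)*(n + 1)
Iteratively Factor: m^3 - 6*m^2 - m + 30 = (m - 5)*(m^2 - m - 6) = (m - 5)*(m - 3)*(m + 2)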